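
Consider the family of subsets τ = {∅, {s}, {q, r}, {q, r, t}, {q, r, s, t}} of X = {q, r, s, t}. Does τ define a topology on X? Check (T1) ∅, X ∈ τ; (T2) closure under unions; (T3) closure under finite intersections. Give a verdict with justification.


τ is NOT a topology on X.

Axiom (T1): ∅ ∈ τ? Yes; X ∈ τ? Yes.
Axiom (T2/T3): check pairwise unions and intersections of members of τ.
Counterexample for (T2): {s} ∪ {q, r} = {q, r, s} ∉ τ. Therefore τ is NOT a topology.


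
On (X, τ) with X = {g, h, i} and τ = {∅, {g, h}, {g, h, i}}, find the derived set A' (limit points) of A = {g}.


A' = {h, i}

For each x ∈ X, list the open sets U ∈ τ with x ∈ U, then check whether U ∩ (A ∖ {x}) ≠ ∅ for every such U.
  x = g: open {g, h} ∋ x has {g, h} ∩ (A ∖ {g}) = ∅, so x is NOT a limit point.
  x = h: opens ∋ x are {g, h}, {g, h, i}; each meets A ∖ {h}, so x IS a limit point.
  x = i: opens ∋ x are {g, h, i}; each meets A ∖ {i}, so x IS a limit point.
Collecting: A' = {h, i}.


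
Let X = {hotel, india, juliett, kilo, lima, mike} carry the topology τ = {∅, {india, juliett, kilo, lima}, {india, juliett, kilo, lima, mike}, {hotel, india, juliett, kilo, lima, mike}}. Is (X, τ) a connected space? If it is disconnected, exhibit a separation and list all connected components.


(X, τ) is connected.

Find clopen sets (U ∈ τ with X ∖ U ∈ τ):
  U = ∅, X ∖ U = {hotel, india, juliett, kilo, lima, mike} — both open, so U is clopen.
  U = {hotel, india, juliett, kilo, lima, mike}, X ∖ U = ∅ — both open, so U is clopen.
Only trivial clopens (∅ and X) exist, so (X, τ) is connected.
Compute connected components by grouping points that agree on all clopens:
  component: {hotel, india, juliett, kilo, lima, mike}


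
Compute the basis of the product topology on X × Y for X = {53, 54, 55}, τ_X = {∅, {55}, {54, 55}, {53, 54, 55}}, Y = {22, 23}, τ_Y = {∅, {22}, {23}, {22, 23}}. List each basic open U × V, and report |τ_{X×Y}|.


Basis B = {∅ × ∅, {55} × {22}, {55} × {23}, {54, 55} × {22}, {54, 55} × {23}, {55} × {22, 23}, {53, 54, 55} × {22}, {53, 54, 55} × {23}, {54, 55} × {22, 23}, {53, 54, 55} × {22, 23}}; |τ_{X×Y}| = 16.

Enumerate products U × V with U ∈ τ_X, V ∈ τ_Y (deduplicated):
  ∅ × ∅ = {} (∅)
  {55} × {22} = {(55,22)}
  {55} × {23} = {(55,23)}
  {54, 55} × {22} = {(54,22), (55,22)}
  {54, 55} × {23} = {(54,23), (55,23)}
  {55} × {22, 23} = {(55,22), (55,23)}
  {53, 54, 55} × {22} = {(53,22), (54,22), (55,22)}
  {53, 54, 55} × {23} = {(53,23), (54,23), (55,23)}
  {54, 55} × {22, 23} = {(54,22), (54,23), (55,22), (55,23)}
  {53, 54, 55} × {22, 23} = {(53,22), (53,23), (54,22), (54,23), (55,22), (55,23)}
These 10 distinct sets form the basis B.
Close under arbitrary unions to get τ_{X×Y}; counting gives |τ_{X×Y}| = 16.


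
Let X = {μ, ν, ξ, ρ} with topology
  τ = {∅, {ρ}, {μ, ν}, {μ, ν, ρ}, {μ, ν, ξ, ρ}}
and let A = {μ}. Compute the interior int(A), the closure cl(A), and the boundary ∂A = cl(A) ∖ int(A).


int(A) = ∅, cl(A) = {μ, ν, ξ}, ∂A = {μ, ν, ξ}.

Closed sets in (X, τ) are complements of opens:
  closed(X, τ) = {∅, {ξ}, {ξ, ρ}, {μ, ν, ξ}, {μ, ν, ξ, ρ}}.
int(A) = ⋃ {U ∈ τ : U ⊆ A}. Opens contained in A: ∅.
Taking the union of these: int(A) = ∅.
cl(A) = ⋂ {C closed : A ⊆ C}. Closed sets containing A: {μ, ν, ξ}, {μ, ν, ξ, ρ}.
Intersecting these: cl(A) = {μ, ν, ξ}.
∂A = cl(A) ∖ int(A) = {μ, ν, ξ} ∖ ∅ = {μ, ν, ξ}.


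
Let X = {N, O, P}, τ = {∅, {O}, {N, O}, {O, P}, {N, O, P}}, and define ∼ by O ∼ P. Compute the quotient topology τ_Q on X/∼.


X/∼ = {[N], [O=P]}; |τ_Q| = 3.

Equivalence classes: [N], [O=P].
Quotient map π: X → X/∼ sends N ↦ [N], O ↦ [O=P], P ↦ [O=P].
For each subset V ⊆ X/∼, compute π^{-1}(V) ⊆ X and check whether π^{-1}(V) ∈ τ. V is open in τ_Q iff π^{-1}(V) ∈ τ.
  V = {}: π^{-1}(V) = ∅ ∈ τ ✓.
  V = {[N]}: π^{-1}(V) = {N} ∉ τ ✗.
  V = {[O=P]}: π^{-1}(V) = {O, P} ∈ τ ✓.
  V = {[N], [O=P]}: π^{-1}(V) = {N, O, P} ∈ τ ✓.
Open sets in the quotient: τ_Q = {{}, {[O=P]}, {[N], [O=P]}} (3 elements).


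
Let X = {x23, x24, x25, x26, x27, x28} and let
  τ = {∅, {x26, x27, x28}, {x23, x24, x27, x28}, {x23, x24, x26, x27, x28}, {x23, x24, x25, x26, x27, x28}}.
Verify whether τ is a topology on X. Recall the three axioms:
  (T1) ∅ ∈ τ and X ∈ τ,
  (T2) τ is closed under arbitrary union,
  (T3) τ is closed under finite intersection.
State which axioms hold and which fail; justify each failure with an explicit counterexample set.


τ is NOT a topology on X.

Axiom (T1): ∅ ∈ τ? Yes; X ∈ τ? Yes.
Axiom (T2/T3): check pairwise unions and intersections of members of τ.
Counterexample for (T3): {x26, x27, x28} ∩ {x23, x24, x27, x28} = {x27, x28} ∉ τ. Therefore τ is NOT a topology.


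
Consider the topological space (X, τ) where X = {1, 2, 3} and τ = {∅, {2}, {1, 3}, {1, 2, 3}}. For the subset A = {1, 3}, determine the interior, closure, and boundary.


int(A) = {1, 3}, cl(A) = {1, 3}, ∂A = ∅.

Closed sets in (X, τ) are complements of opens:
  closed(X, τ) = {∅, {2}, {1, 3}, {1, 2, 3}}.
int(A) = ⋃ {U ∈ τ : U ⊆ A}. Opens contained in A: ∅, {1, 3}.
Taking the union of these: int(A) = {1, 3}.
cl(A) = ⋂ {C closed : A ⊆ C}. Closed sets containing A: {1, 3}, {1, 2, 3}.
Intersecting these: cl(A) = {1, 3}.
∂A = cl(A) ∖ int(A) = {1, 3} ∖ {1, 3} = ∅.


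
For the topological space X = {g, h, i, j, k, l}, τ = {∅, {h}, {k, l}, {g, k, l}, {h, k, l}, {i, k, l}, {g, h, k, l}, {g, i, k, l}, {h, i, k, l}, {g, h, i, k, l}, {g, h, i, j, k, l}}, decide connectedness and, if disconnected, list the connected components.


(X, τ) is connected.

Find clopen sets (U ∈ τ with X ∖ U ∈ τ):
  U = ∅, X ∖ U = {g, h, i, j, k, l} — both open, so U is clopen.
  U = {g, h, i, j, k, l}, X ∖ U = ∅ — both open, so U is clopen.
Only trivial clopens (∅ and X) exist, so (X, τ) is connected.
Compute connected components by grouping points that agree on all clopens:
  component: {g, h, i, j, k, l}


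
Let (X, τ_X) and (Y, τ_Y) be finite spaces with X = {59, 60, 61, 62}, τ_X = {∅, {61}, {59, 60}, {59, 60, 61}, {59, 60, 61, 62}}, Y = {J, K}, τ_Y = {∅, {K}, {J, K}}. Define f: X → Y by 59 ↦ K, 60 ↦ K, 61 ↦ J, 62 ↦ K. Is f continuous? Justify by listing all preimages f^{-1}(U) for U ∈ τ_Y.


f is NOT continuous.

Compute f^{-1}(U) for each U ∈ τ_Y:
  U = ∅: f^{-1}(U) = ∅ ∈ τ_X ✓.
  U = {K}: f^{-1}(U) = {59, 60, 62} ∉ τ_X ✗.
  U = {J, K}: f^{-1}(U) = {59, 60, 61, 62} ∈ τ_X ✓.
Found U = {K} with f^{-1}(U) = {59, 60, 62} not in τ_X. Therefore f is NOT continuous.


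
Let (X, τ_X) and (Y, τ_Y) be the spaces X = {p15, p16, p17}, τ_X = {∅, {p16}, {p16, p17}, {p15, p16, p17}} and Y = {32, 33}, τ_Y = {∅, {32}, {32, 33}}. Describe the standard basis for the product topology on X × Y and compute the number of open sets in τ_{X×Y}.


Basis B = {∅ × ∅, {p16} × {32}, {p16} × {32, 33}, {p16, p17} × {32}, {p15, p16, p17} × {32}, {p16, p17} × {32, 33}, {p15, p16, p17} × {32, 33}}; |τ_{X×Y}| = 10.

Enumerate products U × V with U ∈ τ_X, V ∈ τ_Y (deduplicated):
  ∅ × ∅ = {} (∅)
  {p16} × {32} = {(p16,32)}
  {p16} × {32, 33} = {(p16,32), (p16,33)}
  {p16, p17} × {32} = {(p16,32), (p17,32)}
  {p15, p16, p17} × {32} = {(p15,32), (p16,32), (p17,32)}
  {p16, p17} × {32, 33} = {(p16,32), (p16,33), (p17,32), (p17,33)}
  {p15, p16, p17} × {32, 33} = {(p15,32), (p15,33), (p16,32), (p16,33), (p17,32), (p17,33)}
These 7 distinct sets form the basis B.
Close under arbitrary unions to get τ_{X×Y}; counting gives |τ_{X×Y}| = 10.


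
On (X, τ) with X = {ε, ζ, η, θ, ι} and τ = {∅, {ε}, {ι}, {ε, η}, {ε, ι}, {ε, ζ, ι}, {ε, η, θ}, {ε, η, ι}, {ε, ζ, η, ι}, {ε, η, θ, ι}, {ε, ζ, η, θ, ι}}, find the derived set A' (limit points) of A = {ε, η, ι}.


A' = {ζ, η, θ}

For each x ∈ X, list the open sets U ∈ τ with x ∈ U, then check whether U ∩ (A ∖ {x}) ≠ ∅ for every such U.
  x = ε: open {ε} ∋ x has {ε} ∩ (A ∖ {ε}) = ∅, so x is NOT a limit point.
  x = ζ: opens ∋ x are {ε, ζ, ι}, {ε, ζ, η, ι}, {ε, ζ, η, θ, ι}; each meets A ∖ {ζ}, so x IS a limit point.
  x = η: opens ∋ x are {ε, η}, {ε, η, θ}, {ε, η, ι}, {ε, ζ, η, ι}, {ε, η, θ, ι}, {ε, ζ, η, θ, ι}; each meets A ∖ {η}, so x IS a limit point.
  x = θ: opens ∋ x are {ε, η, θ}, {ε, η, θ, ι}, {ε, ζ, η, θ, ι}; each meets A ∖ {θ}, so x IS a limit point.
  x = ι: open {ι} ∋ x has {ι} ∩ (A ∖ {ι}) = ∅, so x is NOT a limit point.
Collecting: A' = {ζ, η, θ}.


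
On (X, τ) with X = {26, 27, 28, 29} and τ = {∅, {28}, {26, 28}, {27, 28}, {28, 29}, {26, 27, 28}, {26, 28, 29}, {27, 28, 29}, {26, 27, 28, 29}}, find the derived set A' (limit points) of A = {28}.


A' = {26, 27, 29}

For each x ∈ X, list the open sets U ∈ τ with x ∈ U, then check whether U ∩ (A ∖ {x}) ≠ ∅ for every such U.
  x = 26: opens ∋ x are {26, 28}, {26, 27, 28}, {26, 28, 29}, {26, 27, 28, 29}; each meets A ∖ {26}, so x IS a limit point.
  x = 27: opens ∋ x are {27, 28}, {26, 27, 28}, {27, 28, 29}, {26, 27, 28, 29}; each meets A ∖ {27}, so x IS a limit point.
  x = 28: open {28} ∋ x has {28} ∩ (A ∖ {28}) = ∅, so x is NOT a limit point.
  x = 29: opens ∋ x are {28, 29}, {26, 28, 29}, {27, 28, 29}, {26, 27, 28, 29}; each meets A ∖ {29}, so x IS a limit point.
Collecting: A' = {26, 27, 29}.


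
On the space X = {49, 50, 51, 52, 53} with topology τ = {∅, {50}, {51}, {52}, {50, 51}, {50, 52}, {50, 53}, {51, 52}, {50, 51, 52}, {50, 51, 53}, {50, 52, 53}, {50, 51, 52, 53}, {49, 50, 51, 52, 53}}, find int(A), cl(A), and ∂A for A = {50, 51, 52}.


int(A) = {50, 51, 52}, cl(A) = {49, 50, 51, 52, 53}, ∂A = {49, 53}.

Closed sets in (X, τ) are complements of opens:
  closed(X, τ) = {∅, {49}, {49, 51}, {49, 52}, {49, 53}, {49, 50, 53}, {49, 51, 52}, {49, 51, 53}, {49, 52, 53}, {49, 50, 51, 53}, {49, 50, 52, 53}, {49, 51, 52, 53}, {49, 50, 51, 52, 53}}.
int(A) = ⋃ {U ∈ τ : U ⊆ A}. Opens contained in A: ∅, {50}, {51}, {52}, {50, 51}, {50, 52}, {51, 52}, {50, 51, 52}.
Taking the union of these: int(A) = {50, 51, 52}.
cl(A) = ⋂ {C closed : A ⊆ C}. Closed sets containing A: {49, 50, 51, 52, 53}.
Intersecting these: cl(A) = {49, 50, 51, 52, 53}.
∂A = cl(A) ∖ int(A) = {49, 50, 51, 52, 53} ∖ {50, 51, 52} = {49, 53}.


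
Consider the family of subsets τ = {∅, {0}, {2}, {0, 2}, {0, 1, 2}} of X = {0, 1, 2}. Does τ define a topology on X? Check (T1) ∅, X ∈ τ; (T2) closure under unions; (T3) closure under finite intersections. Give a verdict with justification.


τ IS a topology on X.

Axiom (T1): ∅ ∈ τ? Yes; X ∈ τ? Yes.
Axiom (T2/T3): check pairwise unions and intersections of members of τ.
All pairwise intersections and unions checked — each lies in τ. Therefore τ satisfies (T1), (T2), (T3): it IS a topology on X.


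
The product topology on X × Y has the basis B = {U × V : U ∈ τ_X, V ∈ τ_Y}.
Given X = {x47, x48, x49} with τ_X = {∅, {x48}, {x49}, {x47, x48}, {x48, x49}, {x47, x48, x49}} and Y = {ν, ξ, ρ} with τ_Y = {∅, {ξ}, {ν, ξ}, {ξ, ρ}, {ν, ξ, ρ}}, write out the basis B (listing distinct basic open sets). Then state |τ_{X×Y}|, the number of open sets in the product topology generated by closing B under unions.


Basis B = {∅ × ∅, {x48} × {ξ}, {x49} × {ξ}, {x47, x48} × {ξ}, {x48} × {ν, ξ}, {x48} × {ξ, ρ}, {x48, x49} × {ξ}, {x49} × {ν, ξ}, {x49} × {ξ, ρ}, {x47, x48, x49} × {ξ}, {x48} × {ν, ξ, ρ}, {x49} × {ν, ξ, ρ}, {x47, x48} × {ν, ξ}, {x47, x48} × {ξ, ρ}, {x48, x49} × {ν, ξ}, {x48, x49} × {ξ, ρ}, {x47, x48} × {ν, ξ, ρ}, {x47, x48, x49} × {ν, ξ}, {x47, x48, x49} × {ξ, ρ}, {x48, x49} × {ν, ξ, ρ}, {x47, x48, x49} × {ν, ξ, ρ}}; |τ_{X×Y}| = 70.

Enumerate products U × V with U ∈ τ_X, V ∈ τ_Y (deduplicated):
  ∅ × ∅ = {} (∅)
  {x48} × {ξ} = {(x48,ξ)}
  {x49} × {ξ} = {(x49,ξ)}
  {x47, x48} × {ξ} = {(x47,ξ), (x48,ξ)}
  {x48} × {ν, ξ} = {(x48,ν), (x48,ξ)}
  {x48} × {ξ, ρ} = {(x48,ξ), (x48,ρ)}
  {x48, x49} × {ξ} = {(x48,ξ), (x49,ξ)}
  {x49} × {ν, ξ} = {(x49,ν), (x49,ξ)}
  {x49} × {ξ, ρ} = {(x49,ξ), (x49,ρ)}
  {x47, x48, x49} × {ξ} = {(x47,ξ), (x48,ξ), (x49,ξ)}
  {x48} × {ν, ξ, ρ} = {(x48,ν), (x48,ξ), (x48,ρ)}
  {x49} × {ν, ξ, ρ} = {(x49,ν), (x49,ξ), (x49,ρ)}
  {x47, x48} × {ν, ξ} = {(x47,ν), (x47,ξ), (x48,ν), (x48,ξ)}
  {x47, x48} × {ξ, ρ} = {(x47,ξ), (x47,ρ), (x48,ξ), (x48,ρ)}
  {x48, x49} × {ν, ξ} = {(x48,ν), (x48,ξ), (x49,ν), (x49,ξ)}
  {x48, x49} × {ξ, ρ} = {(x48,ξ), (x48,ρ), (x49,ξ), (x49,ρ)}
  {x47, x48} × {ν, ξ, ρ} = {(x47,ν), (x47,ξ), (x47,ρ), (x48,ν), (x48,ξ), (x48,ρ)}
  {x47, x48, x49} × {ν, ξ} = {(x47,ν), (x47,ξ), (x48,ν), (x48,ξ), (x49,ν), (x49,ξ)}
  {x47, x48, x49} × {ξ, ρ} = {(x47,ξ), (x47,ρ), (x48,ξ), (x48,ρ), (x49,ξ), (x49,ρ)}
  {x48, x49} × {ν, ξ, ρ} = {(x48,ν), (x48,ξ), (x48,ρ), (x49,ν), (x49,ξ), (x49,ρ)}
  {x47, x48, x49} × {ν, ξ, ρ} = {(x47,ν), (x47,ξ), (x47,ρ), (x48,ν), (x48,ξ), (x48,ρ), (x49,ν), (x49,ξ), (x49,ρ)}
These 21 distinct sets form the basis B.
Close under arbitrary unions to get τ_{X×Y}; counting gives |τ_{X×Y}| = 70.


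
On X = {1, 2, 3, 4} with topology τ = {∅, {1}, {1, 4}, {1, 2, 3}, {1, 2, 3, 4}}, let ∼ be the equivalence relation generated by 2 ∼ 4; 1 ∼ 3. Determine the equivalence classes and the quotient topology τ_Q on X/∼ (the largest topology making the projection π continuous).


X/∼ = {[1=3], [2=4]}; |τ_Q| = 2.

Equivalence classes: [1=3], [2=4].
Quotient map π: X → X/∼ sends 1 ↦ [1=3], 2 ↦ [2=4], 3 ↦ [1=3], 4 ↦ [2=4].
For each subset V ⊆ X/∼, compute π^{-1}(V) ⊆ X and check whether π^{-1}(V) ∈ τ. V is open in τ_Q iff π^{-1}(V) ∈ τ.
  V = {}: π^{-1}(V) = ∅ ∈ τ ✓.
  V = {[1=3]}: π^{-1}(V) = {1, 3} ∉ τ ✗.
  V = {[2=4]}: π^{-1}(V) = {2, 4} ∉ τ ✗.
  V = {[1=3], [2=4]}: π^{-1}(V) = {1, 2, 3, 4} ∈ τ ✓.
Open sets in the quotient: τ_Q = {{}, {[1=3], [2=4]}} (2 elements).


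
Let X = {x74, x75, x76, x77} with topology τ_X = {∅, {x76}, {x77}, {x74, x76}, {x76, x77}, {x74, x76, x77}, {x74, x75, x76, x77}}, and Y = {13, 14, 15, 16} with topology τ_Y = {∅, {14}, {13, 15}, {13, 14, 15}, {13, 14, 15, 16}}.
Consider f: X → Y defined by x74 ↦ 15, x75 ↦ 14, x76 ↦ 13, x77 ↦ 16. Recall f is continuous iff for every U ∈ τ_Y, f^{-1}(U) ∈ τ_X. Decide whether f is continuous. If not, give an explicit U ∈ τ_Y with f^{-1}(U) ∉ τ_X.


f is NOT continuous.

Compute f^{-1}(U) for each U ∈ τ_Y:
  U = ∅: f^{-1}(U) = ∅ ∈ τ_X ✓.
  U = {14}: f^{-1}(U) = {x75} ∉ τ_X ✗.
  U = {13, 15}: f^{-1}(U) = {x74, x76} ∈ τ_X ✓.
  U = {13, 14, 15}: f^{-1}(U) = {x74, x75, x76} ∉ τ_X ✗.
  U = {13, 14, 15, 16}: f^{-1}(U) = {x74, x75, x76, x77} ∈ τ_X ✓.
Found U = {14} with f^{-1}(U) = {x75} not in τ_X. Therefore f is NOT continuous.


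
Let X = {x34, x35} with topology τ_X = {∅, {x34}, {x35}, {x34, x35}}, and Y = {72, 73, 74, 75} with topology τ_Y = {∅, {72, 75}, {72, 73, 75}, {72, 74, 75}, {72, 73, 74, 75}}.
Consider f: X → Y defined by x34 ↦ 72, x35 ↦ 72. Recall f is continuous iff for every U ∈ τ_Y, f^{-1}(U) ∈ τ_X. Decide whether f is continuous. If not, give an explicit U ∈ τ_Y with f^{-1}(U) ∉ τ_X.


f IS continuous.

Compute f^{-1}(U) for each U ∈ τ_Y:
  U = ∅: f^{-1}(U) = ∅ ∈ τ_X ✓.
  U = {72, 75}: f^{-1}(U) = {x34, x35} ∈ τ_X ✓.
  U = {72, 73, 75}: f^{-1}(U) = {x34, x35} ∈ τ_X ✓.
  U = {72, 74, 75}: f^{-1}(U) = {x34, x35} ∈ τ_X ✓.
  U = {72, 73, 74, 75}: f^{-1}(U) = {x34, x35} ∈ τ_X ✓.
Every preimage lies in τ_X, so f IS continuous.


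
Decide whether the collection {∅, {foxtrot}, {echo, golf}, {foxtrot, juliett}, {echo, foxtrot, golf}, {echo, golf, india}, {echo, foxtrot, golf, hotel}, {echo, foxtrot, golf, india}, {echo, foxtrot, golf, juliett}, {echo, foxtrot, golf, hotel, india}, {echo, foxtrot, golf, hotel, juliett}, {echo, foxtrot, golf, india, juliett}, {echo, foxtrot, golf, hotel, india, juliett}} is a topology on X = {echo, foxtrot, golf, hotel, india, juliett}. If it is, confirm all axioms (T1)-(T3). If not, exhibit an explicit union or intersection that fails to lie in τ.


τ IS a topology on X.

Axiom (T1): ∅ ∈ τ? Yes; X ∈ τ? Yes.
Axiom (T2/T3): check pairwise unions and intersections of members of τ.
All pairwise intersections and unions checked — each lies in τ. Therefore τ satisfies (T1), (T2), (T3): it IS a topology on X.


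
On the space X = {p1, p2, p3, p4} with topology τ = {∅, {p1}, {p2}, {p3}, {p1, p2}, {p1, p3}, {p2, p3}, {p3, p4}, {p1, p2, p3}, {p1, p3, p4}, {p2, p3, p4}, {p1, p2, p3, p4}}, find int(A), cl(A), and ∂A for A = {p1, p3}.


int(A) = {p1, p3}, cl(A) = {p1, p3, p4}, ∂A = {p4}.

Closed sets in (X, τ) are complements of opens:
  closed(X, τ) = {∅, {p1}, {p2}, {p4}, {p1, p2}, {p1, p4}, {p2, p4}, {p3, p4}, {p1, p2, p4}, {p1, p3, p4}, {p2, p3, p4}, {p1, p2, p3, p4}}.
int(A) = ⋃ {U ∈ τ : U ⊆ A}. Opens contained in A: ∅, {p1}, {p3}, {p1, p3}.
Taking the union of these: int(A) = {p1, p3}.
cl(A) = ⋂ {C closed : A ⊆ C}. Closed sets containing A: {p1, p3, p4}, {p1, p2, p3, p4}.
Intersecting these: cl(A) = {p1, p3, p4}.
∂A = cl(A) ∖ int(A) = {p1, p3, p4} ∖ {p1, p3} = {p4}.


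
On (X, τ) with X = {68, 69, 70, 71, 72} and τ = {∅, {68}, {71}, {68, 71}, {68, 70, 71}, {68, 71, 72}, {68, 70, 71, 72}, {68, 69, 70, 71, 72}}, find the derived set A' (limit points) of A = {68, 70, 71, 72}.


A' = {69, 70, 72}

For each x ∈ X, list the open sets U ∈ τ with x ∈ U, then check whether U ∩ (A ∖ {x}) ≠ ∅ for every such U.
  x = 68: open {68} ∋ x has {68} ∩ (A ∖ {68}) = ∅, so x is NOT a limit point.
  x = 69: opens ∋ x are {68, 69, 70, 71, 72}; each meets A ∖ {69}, so x IS a limit point.
  x = 70: opens ∋ x are {68, 70, 71}, {68, 70, 71, 72}, {68, 69, 70, 71, 72}; each meets A ∖ {70}, so x IS a limit point.
  x = 71: open {71} ∋ x has {71} ∩ (A ∖ {71}) = ∅, so x is NOT a limit point.
  x = 72: opens ∋ x are {68, 71, 72}, {68, 70, 71, 72}, {68, 69, 70, 71, 72}; each meets A ∖ {72}, so x IS a limit point.
Collecting: A' = {69, 70, 72}.


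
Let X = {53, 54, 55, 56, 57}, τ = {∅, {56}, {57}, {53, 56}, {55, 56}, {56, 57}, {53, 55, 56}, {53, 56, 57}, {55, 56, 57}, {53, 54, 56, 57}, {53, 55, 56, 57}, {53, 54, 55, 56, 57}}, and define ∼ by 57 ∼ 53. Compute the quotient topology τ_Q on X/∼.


X/∼ = {[53=57], [54], [55], [56]}; |τ_Q| = 7.

Equivalence classes: [53=57], [54], [55], [56].
Quotient map π: X → X/∼ sends 53 ↦ [53=57], 54 ↦ [54], 55 ↦ [55], 56 ↦ [56], 57 ↦ [53=57].
For each subset V ⊆ X/∼, compute π^{-1}(V) ⊆ X and check whether π^{-1}(V) ∈ τ. V is open in τ_Q iff π^{-1}(V) ∈ τ.
  V = {}: π^{-1}(V) = ∅ ∈ τ ✓.
  V = {[53=57]}: π^{-1}(V) = {53, 57} ∉ τ ✗.
  V = {[54]}: π^{-1}(V) = {54} ∉ τ ✗.
  V = {[53=57], [54]}: π^{-1}(V) = {53, 54, 57} ∉ τ ✗.
  V = {[55]}: π^{-1}(V) = {55} ∉ τ ✗.
  V = {[53=57], [55]}: π^{-1}(V) = {53, 55, 57} ∉ τ ✗.
  V = {[54], [55]}: π^{-1}(V) = {54, 55} ∉ τ ✗.
  V = {[53=57], [54], [55]}: π^{-1}(V) = {53, 54, 55, 57} ∉ τ ✗.
  V = {[56]}: π^{-1}(V) = {56} ∈ τ ✓.
  V = {[53=57], [56]}: π^{-1}(V) = {53, 56, 57} ∈ τ ✓.
  V = {[54], [56]}: π^{-1}(V) = {54, 56} ∉ τ ✗.
  V = {[53=57], [54], [56]}: π^{-1}(V) = {53, 54, 56, 57} ∈ τ ✓.
  V = {[55], [56]}: π^{-1}(V) = {55, 56} ∈ τ ✓.
  V = {[53=57], [55], [56]}: π^{-1}(V) = {53, 55, 56, 57} ∈ τ ✓.
  V = {[54], [55], [56]}: π^{-1}(V) = {54, 55, 56} ∉ τ ✗.
  V = {[53=57], [54], [55], [56]}: π^{-1}(V) = {53, 54, 55, 56, 57} ∈ τ ✓.
Open sets in the quotient: τ_Q = {{}, {[56]}, {[53=57], [56]}, {[53=57], [54], [56]}, {[55], [56]}, {[53=57], [55], [56]}, {[53=57], [54], [55], [56]}} (7 elements).


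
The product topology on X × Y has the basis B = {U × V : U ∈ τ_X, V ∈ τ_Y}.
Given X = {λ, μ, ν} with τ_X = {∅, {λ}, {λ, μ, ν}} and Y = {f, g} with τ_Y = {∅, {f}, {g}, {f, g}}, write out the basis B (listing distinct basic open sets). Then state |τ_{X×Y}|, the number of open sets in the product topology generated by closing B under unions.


Basis B = {∅ × ∅, {λ} × {f}, {λ} × {g}, {λ} × {f, g}, {λ, μ, ν} × {f}, {λ, μ, ν} × {g}, {λ, μ, ν} × {f, g}}; |τ_{X×Y}| = 9.

Enumerate products U × V with U ∈ τ_X, V ∈ τ_Y (deduplicated):
  ∅ × ∅ = {} (∅)
  {λ} × {f} = {(λ,f)}
  {λ} × {g} = {(λ,g)}
  {λ} × {f, g} = {(λ,f), (λ,g)}
  {λ, μ, ν} × {f} = {(λ,f), (μ,f), (ν,f)}
  {λ, μ, ν} × {g} = {(λ,g), (μ,g), (ν,g)}
  {λ, μ, ν} × {f, g} = {(λ,f), (λ,g), (μ,f), (μ,g), (ν,f), (ν,g)}
These 7 distinct sets form the basis B.
Close under arbitrary unions to get τ_{X×Y}; counting gives |τ_{X×Y}| = 9.


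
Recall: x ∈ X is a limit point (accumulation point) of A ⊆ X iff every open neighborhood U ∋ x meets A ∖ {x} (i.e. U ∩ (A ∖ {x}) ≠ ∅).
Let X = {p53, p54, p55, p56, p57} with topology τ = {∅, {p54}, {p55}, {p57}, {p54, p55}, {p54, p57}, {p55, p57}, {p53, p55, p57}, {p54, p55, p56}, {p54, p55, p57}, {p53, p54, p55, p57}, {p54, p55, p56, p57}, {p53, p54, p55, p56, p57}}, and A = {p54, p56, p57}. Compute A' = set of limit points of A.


A' = {p53, p56}

For each x ∈ X, list the open sets U ∈ τ with x ∈ U, then check whether U ∩ (A ∖ {x}) ≠ ∅ for every such U.
  x = p53: opens ∋ x are {p53, p55, p57}, {p53, p54, p55, p57}, {p53, p54, p55, p56, p57}; each meets A ∖ {p53}, so x IS a limit point.
  x = p54: open {p54} ∋ x has {p54} ∩ (A ∖ {p54}) = ∅, so x is NOT a limit point.
  x = p55: open {p55} ∋ x has {p55} ∩ (A ∖ {p55}) = ∅, so x is NOT a limit point.
  x = p56: opens ∋ x are {p54, p55, p56}, {p54, p55, p56, p57}, {p53, p54, p55, p56, p57}; each meets A ∖ {p56}, so x IS a limit point.
  x = p57: open {p57} ∋ x has {p57} ∩ (A ∖ {p57}) = ∅, so x is NOT a limit point.
Collecting: A' = {p53, p56}.


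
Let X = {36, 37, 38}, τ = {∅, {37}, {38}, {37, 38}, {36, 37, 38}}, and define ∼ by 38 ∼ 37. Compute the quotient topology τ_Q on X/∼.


X/∼ = {[36], [37=38]}; |τ_Q| = 3.

Equivalence classes: [36], [37=38].
Quotient map π: X → X/∼ sends 36 ↦ [36], 37 ↦ [37=38], 38 ↦ [37=38].
For each subset V ⊆ X/∼, compute π^{-1}(V) ⊆ X and check whether π^{-1}(V) ∈ τ. V is open in τ_Q iff π^{-1}(V) ∈ τ.
  V = {}: π^{-1}(V) = ∅ ∈ τ ✓.
  V = {[36]}: π^{-1}(V) = {36} ∉ τ ✗.
  V = {[37=38]}: π^{-1}(V) = {37, 38} ∈ τ ✓.
  V = {[36], [37=38]}: π^{-1}(V) = {36, 37, 38} ∈ τ ✓.
Open sets in the quotient: τ_Q = {{}, {[37=38]}, {[36], [37=38]}} (3 elements).


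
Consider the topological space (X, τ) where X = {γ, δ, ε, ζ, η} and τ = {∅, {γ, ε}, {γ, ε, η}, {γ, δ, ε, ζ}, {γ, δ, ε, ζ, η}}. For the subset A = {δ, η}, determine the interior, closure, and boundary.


int(A) = ∅, cl(A) = {δ, ζ, η}, ∂A = {δ, ζ, η}.

Closed sets in (X, τ) are complements of opens:
  closed(X, τ) = {∅, {η}, {δ, ζ}, {δ, ζ, η}, {γ, δ, ε, ζ, η}}.
int(A) = ⋃ {U ∈ τ : U ⊆ A}. Opens contained in A: ∅.
Taking the union of these: int(A) = ∅.
cl(A) = ⋂ {C closed : A ⊆ C}. Closed sets containing A: {δ, ζ, η}, {γ, δ, ε, ζ, η}.
Intersecting these: cl(A) = {δ, ζ, η}.
∂A = cl(A) ∖ int(A) = {δ, ζ, η} ∖ ∅ = {δ, ζ, η}.


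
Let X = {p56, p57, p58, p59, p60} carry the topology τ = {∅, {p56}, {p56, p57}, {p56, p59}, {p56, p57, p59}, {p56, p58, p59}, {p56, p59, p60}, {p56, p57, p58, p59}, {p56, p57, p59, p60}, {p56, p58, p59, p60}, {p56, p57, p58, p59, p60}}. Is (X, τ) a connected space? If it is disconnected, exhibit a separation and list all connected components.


(X, τ) is connected.

Find clopen sets (U ∈ τ with X ∖ U ∈ τ):
  U = ∅, X ∖ U = {p56, p57, p58, p59, p60} — both open, so U is clopen.
  U = {p56, p57, p58, p59, p60}, X ∖ U = ∅ — both open, so U is clopen.
Only trivial clopens (∅ and X) exist, so (X, τ) is connected.
Compute connected components by grouping points that agree on all clopens:
  component: {p56, p57, p58, p59, p60}


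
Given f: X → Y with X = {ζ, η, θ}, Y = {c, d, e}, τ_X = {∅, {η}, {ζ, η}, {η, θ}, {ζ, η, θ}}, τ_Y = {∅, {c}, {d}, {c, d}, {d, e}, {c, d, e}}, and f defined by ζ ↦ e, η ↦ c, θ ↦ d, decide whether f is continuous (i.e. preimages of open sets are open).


f is NOT continuous.

Compute f^{-1}(U) for each U ∈ τ_Y:
  U = ∅: f^{-1}(U) = ∅ ∈ τ_X ✓.
  U = {c}: f^{-1}(U) = {η} ∈ τ_X ✓.
  U = {d}: f^{-1}(U) = {θ} ∉ τ_X ✗.
  U = {c, d}: f^{-1}(U) = {η, θ} ∈ τ_X ✓.
  U = {d, e}: f^{-1}(U) = {ζ, θ} ∉ τ_X ✗.
  U = {c, d, e}: f^{-1}(U) = {ζ, η, θ} ∈ τ_X ✓.
Found U = {d} with f^{-1}(U) = {θ} not in τ_X. Therefore f is NOT continuous.


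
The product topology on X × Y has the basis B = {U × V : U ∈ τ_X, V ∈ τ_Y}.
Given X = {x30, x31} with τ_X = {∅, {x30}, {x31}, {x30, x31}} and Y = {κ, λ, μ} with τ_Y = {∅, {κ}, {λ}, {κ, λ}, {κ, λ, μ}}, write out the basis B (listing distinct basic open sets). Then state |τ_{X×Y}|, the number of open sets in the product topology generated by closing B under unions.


Basis B = {∅ × ∅, {x30} × {κ}, {x30} × {λ}, {x31} × {κ}, {x31} × {λ}, {x30} × {κ, λ}, {x30, x31} × {κ}, {x30, x31} × {λ}, {x31} × {κ, λ}, {x30} × {κ, λ, μ}, {x31} × {κ, λ, μ}, {x30, x31} × {κ, λ}, {x30, x31} × {κ, λ, μ}}; |τ_{X×Y}| = 25.

Enumerate products U × V with U ∈ τ_X, V ∈ τ_Y (deduplicated):
  ∅ × ∅ = {} (∅)
  {x30} × {κ} = {(x30,κ)}
  {x30} × {λ} = {(x30,λ)}
  {x31} × {κ} = {(x31,κ)}
  {x31} × {λ} = {(x31,λ)}
  {x30} × {κ, λ} = {(x30,κ), (x30,λ)}
  {x30, x31} × {κ} = {(x30,κ), (x31,κ)}
  {x30, x31} × {λ} = {(x30,λ), (x31,λ)}
  {x31} × {κ, λ} = {(x31,κ), (x31,λ)}
  {x30} × {κ, λ, μ} = {(x30,κ), (x30,λ), (x30,μ)}
  {x31} × {κ, λ, μ} = {(x31,κ), (x31,λ), (x31,μ)}
  {x30, x31} × {κ, λ} = {(x30,κ), (x30,λ), (x31,κ), (x31,λ)}
  {x30, x31} × {κ, λ, μ} = {(x30,κ), (x30,λ), (x30,μ), (x31,κ), (x31,λ), (x31,μ)}
These 13 distinct sets form the basis B.
Close under arbitrary unions to get τ_{X×Y}; counting gives |τ_{X×Y}| = 25.


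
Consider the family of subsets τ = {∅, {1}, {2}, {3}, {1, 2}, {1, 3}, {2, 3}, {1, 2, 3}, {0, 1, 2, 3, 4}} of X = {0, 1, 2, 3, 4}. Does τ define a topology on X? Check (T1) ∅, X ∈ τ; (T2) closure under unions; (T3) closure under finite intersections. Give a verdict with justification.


τ IS a topology on X.

Axiom (T1): ∅ ∈ τ? Yes; X ∈ τ? Yes.
Axiom (T2/T3): check pairwise unions and intersections of members of τ.
All pairwise intersections and unions checked — each lies in τ. Therefore τ satisfies (T1), (T2), (T3): it IS a topology on X.


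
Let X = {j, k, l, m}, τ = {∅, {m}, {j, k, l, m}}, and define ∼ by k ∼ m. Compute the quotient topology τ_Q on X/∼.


X/∼ = {[j], [k=m], [l]}; |τ_Q| = 2.

Equivalence classes: [j], [k=m], [l].
Quotient map π: X → X/∼ sends j ↦ [j], k ↦ [k=m], l ↦ [l], m ↦ [k=m].
For each subset V ⊆ X/∼, compute π^{-1}(V) ⊆ X and check whether π^{-1}(V) ∈ τ. V is open in τ_Q iff π^{-1}(V) ∈ τ.
  V = {}: π^{-1}(V) = ∅ ∈ τ ✓.
  V = {[j]}: π^{-1}(V) = {j} ∉ τ ✗.
  V = {[k=m]}: π^{-1}(V) = {k, m} ∉ τ ✗.
  V = {[j], [k=m]}: π^{-1}(V) = {j, k, m} ∉ τ ✗.
  V = {[l]}: π^{-1}(V) = {l} ∉ τ ✗.
  V = {[j], [l]}: π^{-1}(V) = {j, l} ∉ τ ✗.
  V = {[k=m], [l]}: π^{-1}(V) = {k, l, m} ∉ τ ✗.
  V = {[j], [k=m], [l]}: π^{-1}(V) = {j, k, l, m} ∈ τ ✓.
Open sets in the quotient: τ_Q = {{}, {[j], [k=m], [l]}} (2 elements).


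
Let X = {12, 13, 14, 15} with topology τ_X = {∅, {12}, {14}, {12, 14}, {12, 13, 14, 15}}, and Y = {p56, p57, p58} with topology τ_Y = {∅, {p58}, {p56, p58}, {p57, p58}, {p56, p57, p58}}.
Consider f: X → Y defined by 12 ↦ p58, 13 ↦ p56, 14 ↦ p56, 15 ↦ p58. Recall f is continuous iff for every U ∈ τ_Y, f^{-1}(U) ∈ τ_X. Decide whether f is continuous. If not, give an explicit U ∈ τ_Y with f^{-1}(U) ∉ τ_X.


f is NOT continuous.

Compute f^{-1}(U) for each U ∈ τ_Y:
  U = ∅: f^{-1}(U) = ∅ ∈ τ_X ✓.
  U = {p58}: f^{-1}(U) = {12, 15} ∉ τ_X ✗.
  U = {p56, p58}: f^{-1}(U) = {12, 13, 14, 15} ∈ τ_X ✓.
  U = {p57, p58}: f^{-1}(U) = {12, 15} ∉ τ_X ✗.
  U = {p56, p57, p58}: f^{-1}(U) = {12, 13, 14, 15} ∈ τ_X ✓.
Found U = {p58} with f^{-1}(U) = {12, 15} not in τ_X. Therefore f is NOT continuous.


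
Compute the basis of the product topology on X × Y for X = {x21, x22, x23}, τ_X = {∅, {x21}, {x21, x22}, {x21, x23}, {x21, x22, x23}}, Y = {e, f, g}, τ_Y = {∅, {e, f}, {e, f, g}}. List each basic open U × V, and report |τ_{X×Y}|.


Basis B = {∅ × ∅, {x21} × {e, f}, {x21} × {e, f, g}, {x21, x22} × {e, f}, {x21, x23} × {e, f}, {x21, x22} × {e, f, g}, {x21, x23} × {e, f, g}, {x21, x22, x23} × {e, f}, {x21, x22, x23} × {e, f, g}}; |τ_{X×Y}| = 14.

Enumerate products U × V with U ∈ τ_X, V ∈ τ_Y (deduplicated):
  ∅ × ∅ = {} (∅)
  {x21} × {e, f} = {(x21,e), (x21,f)}
  {x21} × {e, f, g} = {(x21,e), (x21,f), (x21,g)}
  {x21, x22} × {e, f} = {(x21,e), (x21,f), (x22,e), (x22,f)}
  {x21, x23} × {e, f} = {(x21,e), (x21,f), (x23,e), (x23,f)}
  {x21, x22} × {e, f, g} = {(x21,e), (x21,f), (x21,g), (x22,e), (x22,f), (x22,g)}
  {x21, x23} × {e, f, g} = {(x21,e), (x21,f), (x21,g), (x23,e), (x23,f), (x23,g)}
  {x21, x22, x23} × {e, f} = {(x21,e), (x21,f), (x22,e), (x22,f), (x23,e), (x23,f)}
  {x21, x22, x23} × {e, f, g} = {(x21,e), (x21,f), (x21,g), (x22,e), (x22,f), (x22,g), (x23,e), (x23,f), (x23,g)}
These 9 distinct sets form the basis B.
Close under arbitrary unions to get τ_{X×Y}; counting gives |τ_{X×Y}| = 14.


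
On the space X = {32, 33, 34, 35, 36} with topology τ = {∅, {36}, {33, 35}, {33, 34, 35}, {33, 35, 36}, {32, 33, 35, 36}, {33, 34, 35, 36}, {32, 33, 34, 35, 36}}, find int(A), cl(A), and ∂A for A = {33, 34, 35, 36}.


int(A) = {33, 34, 35, 36}, cl(A) = {32, 33, 34, 35, 36}, ∂A = {32}.

Closed sets in (X, τ) are complements of opens:
  closed(X, τ) = {∅, {32}, {34}, {32, 34}, {32, 36}, {32, 34, 36}, {32, 33, 34, 35}, {32, 33, 34, 35, 36}}.
int(A) = ⋃ {U ∈ τ : U ⊆ A}. Opens contained in A: ∅, {36}, {33, 35}, {33, 34, 35}, {33, 35, 36}, {33, 34, 35, 36}.
Taking the union of these: int(A) = {33, 34, 35, 36}.
cl(A) = ⋂ {C closed : A ⊆ C}. Closed sets containing A: {32, 33, 34, 35, 36}.
Intersecting these: cl(A) = {32, 33, 34, 35, 36}.
∂A = cl(A) ∖ int(A) = {32, 33, 34, 35, 36} ∖ {33, 34, 35, 36} = {32}.


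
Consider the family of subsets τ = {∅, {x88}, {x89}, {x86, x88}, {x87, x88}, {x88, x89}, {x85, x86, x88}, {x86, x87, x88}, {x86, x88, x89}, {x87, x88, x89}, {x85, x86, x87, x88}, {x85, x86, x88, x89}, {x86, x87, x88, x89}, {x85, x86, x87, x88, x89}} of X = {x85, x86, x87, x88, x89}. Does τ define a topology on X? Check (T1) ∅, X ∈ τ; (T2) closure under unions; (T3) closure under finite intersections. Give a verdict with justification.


τ IS a topology on X.

Axiom (T1): ∅ ∈ τ? Yes; X ∈ τ? Yes.
Axiom (T2/T3): check pairwise unions and intersections of members of τ.
All pairwise intersections and unions checked — each lies in τ. Therefore τ satisfies (T1), (T2), (T3): it IS a topology on X.


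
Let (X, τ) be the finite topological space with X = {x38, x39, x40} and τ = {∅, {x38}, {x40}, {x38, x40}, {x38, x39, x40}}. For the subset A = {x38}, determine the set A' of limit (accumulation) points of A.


A' = {x39}

For each x ∈ X, list the open sets U ∈ τ with x ∈ U, then check whether U ∩ (A ∖ {x}) ≠ ∅ for every such U.
  x = x38: open {x38} ∋ x has {x38} ∩ (A ∖ {x38}) = ∅, so x is NOT a limit point.
  x = x39: opens ∋ x are {x38, x39, x40}; each meets A ∖ {x39}, so x IS a limit point.
  x = x40: open {x40} ∋ x has {x40} ∩ (A ∖ {x40}) = ∅, so x is NOT a limit point.
Collecting: A' = {x39}.


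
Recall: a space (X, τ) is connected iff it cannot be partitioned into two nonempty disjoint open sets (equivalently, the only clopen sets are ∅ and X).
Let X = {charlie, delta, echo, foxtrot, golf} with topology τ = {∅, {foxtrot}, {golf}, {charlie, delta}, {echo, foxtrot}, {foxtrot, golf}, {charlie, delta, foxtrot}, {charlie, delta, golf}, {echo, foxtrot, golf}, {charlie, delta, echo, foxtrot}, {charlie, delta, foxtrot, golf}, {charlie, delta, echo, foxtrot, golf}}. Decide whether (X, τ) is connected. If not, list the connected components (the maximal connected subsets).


(X, τ) is disconnected; components = [{golf}, {charlie, delta}, {echo, foxtrot}].

Find clopen sets (U ∈ τ with X ∖ U ∈ τ):
  U = ∅, X ∖ U = {charlie, delta, echo, foxtrot, golf} — both open, so U is clopen.
  U = {golf}, X ∖ U = {charlie, delta, echo, foxtrot} — both open, so U is clopen.
  U = {charlie, delta}, X ∖ U = {echo, foxtrot, golf} — both open, so U is clopen.
  U = {echo, foxtrot}, X ∖ U = {charlie, delta, golf} — both open, so U is clopen.
  U = {charlie, delta, golf}, X ∖ U = {echo, foxtrot} — both open, so U is clopen.
  U = {echo, foxtrot, golf}, X ∖ U = {charlie, delta} — both open, so U is clopen.
  U = {charlie, delta, echo, foxtrot}, X ∖ U = {golf} — both open, so U is clopen.
  U = {charlie, delta, echo, foxtrot, golf}, X ∖ U = ∅ — both open, so U is clopen.
Nontrivial clopen(s) exist: e.g. {golf}. So (X, τ) is disconnected.
Compute connected components by grouping points that agree on all clopens:
  component: {golf}
  component: {charlie, delta}
  component: {echo, foxtrot}


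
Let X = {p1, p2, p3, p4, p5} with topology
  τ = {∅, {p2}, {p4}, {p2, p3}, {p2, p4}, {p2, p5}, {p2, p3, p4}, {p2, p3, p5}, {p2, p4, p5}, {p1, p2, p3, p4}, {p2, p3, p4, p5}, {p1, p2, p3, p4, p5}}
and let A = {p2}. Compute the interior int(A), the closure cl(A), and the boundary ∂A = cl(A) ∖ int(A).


int(A) = {p2}, cl(A) = {p1, p2, p3, p5}, ∂A = {p1, p3, p5}.

Closed sets in (X, τ) are complements of opens:
  closed(X, τ) = {∅, {p1}, {p5}, {p1, p3}, {p1, p4}, {p1, p5}, {p1, p3, p4}, {p1, p3, p5}, {p1, p4, p5}, {p1, p2, p3, p5}, {p1, p3, p4, p5}, {p1, p2, p3, p4, p5}}.
int(A) = ⋃ {U ∈ τ : U ⊆ A}. Opens contained in A: ∅, {p2}.
Taking the union of these: int(A) = {p2}.
cl(A) = ⋂ {C closed : A ⊆ C}. Closed sets containing A: {p1, p2, p3, p5}, {p1, p2, p3, p4, p5}.
Intersecting these: cl(A) = {p1, p2, p3, p5}.
∂A = cl(A) ∖ int(A) = {p1, p2, p3, p5} ∖ {p2} = {p1, p3, p5}.


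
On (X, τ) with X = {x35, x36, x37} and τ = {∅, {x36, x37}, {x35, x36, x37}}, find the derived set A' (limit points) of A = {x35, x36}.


A' = {x35, x37}

For each x ∈ X, list the open sets U ∈ τ with x ∈ U, then check whether U ∩ (A ∖ {x}) ≠ ∅ for every such U.
  x = x35: opens ∋ x are {x35, x36, x37}; each meets A ∖ {x35}, so x IS a limit point.
  x = x36: open {x36, x37} ∋ x has {x36, x37} ∩ (A ∖ {x36}) = ∅, so x is NOT a limit point.
  x = x37: opens ∋ x are {x36, x37}, {x35, x36, x37}; each meets A ∖ {x37}, so x IS a limit point.
Collecting: A' = {x35, x37}.


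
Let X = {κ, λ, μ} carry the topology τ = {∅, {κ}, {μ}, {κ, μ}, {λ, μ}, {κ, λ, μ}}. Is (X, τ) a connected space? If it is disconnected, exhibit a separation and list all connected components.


(X, τ) is disconnected; components = [{κ}, {λ, μ}].

Find clopen sets (U ∈ τ with X ∖ U ∈ τ):
  U = ∅, X ∖ U = {κ, λ, μ} — both open, so U is clopen.
  U = {κ}, X ∖ U = {λ, μ} — both open, so U is clopen.
  U = {λ, μ}, X ∖ U = {κ} — both open, so U is clopen.
  U = {κ, λ, μ}, X ∖ U = ∅ — both open, so U is clopen.
Nontrivial clopen(s) exist: e.g. {κ}. So (X, τ) is disconnected.
Compute connected components by grouping points that agree on all clopens:
  component: {κ}
  component: {λ, μ}


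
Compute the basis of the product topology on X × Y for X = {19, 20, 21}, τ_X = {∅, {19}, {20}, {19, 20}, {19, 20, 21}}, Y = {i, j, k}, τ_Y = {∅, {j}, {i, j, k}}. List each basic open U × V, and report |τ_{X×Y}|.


Basis B = {∅ × ∅, {19} × {j}, {20} × {j}, {19, 20} × {j}, {19} × {i, j, k}, {19, 20, 21} × {j}, {20} × {i, j, k}, {19, 20} × {i, j, k}, {19, 20, 21} × {i, j, k}}; |τ_{X×Y}| = 14.

Enumerate products U × V with U ∈ τ_X, V ∈ τ_Y (deduplicated):
  ∅ × ∅ = {} (∅)
  {19} × {j} = {(19,j)}
  {20} × {j} = {(20,j)}
  {19, 20} × {j} = {(19,j), (20,j)}
  {19} × {i, j, k} = {(19,i), (19,j), (19,k)}
  {19, 20, 21} × {j} = {(19,j), (20,j), (21,j)}
  {20} × {i, j, k} = {(20,i), (20,j), (20,k)}
  {19, 20} × {i, j, k} = {(19,i), (19,j), (19,k), (20,i), (20,j), (20,k)}
  {19, 20, 21} × {i, j, k} = {(19,i), (19,j), (19,k), (20,i), (20,j), (20,k), (21,i), (21,j), (21,k)}
These 9 distinct sets form the basis B.
Close under arbitrary unions to get τ_{X×Y}; counting gives |τ_{X×Y}| = 14.


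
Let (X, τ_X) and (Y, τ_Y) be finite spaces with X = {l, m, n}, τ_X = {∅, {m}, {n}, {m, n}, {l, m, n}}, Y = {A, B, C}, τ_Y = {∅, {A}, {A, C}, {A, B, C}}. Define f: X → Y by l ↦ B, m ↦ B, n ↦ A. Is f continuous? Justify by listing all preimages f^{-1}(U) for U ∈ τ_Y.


f IS continuous.

Compute f^{-1}(U) for each U ∈ τ_Y:
  U = ∅: f^{-1}(U) = ∅ ∈ τ_X ✓.
  U = {A}: f^{-1}(U) = {n} ∈ τ_X ✓.
  U = {A, C}: f^{-1}(U) = {n} ∈ τ_X ✓.
  U = {A, B, C}: f^{-1}(U) = {l, m, n} ∈ τ_X ✓.
Every preimage lies in τ_X, so f IS continuous.


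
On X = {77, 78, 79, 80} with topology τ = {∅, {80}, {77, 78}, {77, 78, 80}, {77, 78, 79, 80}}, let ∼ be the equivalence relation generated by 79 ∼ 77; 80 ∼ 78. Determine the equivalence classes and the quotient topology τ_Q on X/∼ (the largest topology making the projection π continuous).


X/∼ = {[77=79], [78=80]}; |τ_Q| = 2.

Equivalence classes: [77=79], [78=80].
Quotient map π: X → X/∼ sends 77 ↦ [77=79], 78 ↦ [78=80], 79 ↦ [77=79], 80 ↦ [78=80].
For each subset V ⊆ X/∼, compute π^{-1}(V) ⊆ X and check whether π^{-1}(V) ∈ τ. V is open in τ_Q iff π^{-1}(V) ∈ τ.
  V = {}: π^{-1}(V) = ∅ ∈ τ ✓.
  V = {[77=79]}: π^{-1}(V) = {77, 79} ∉ τ ✗.
  V = {[78=80]}: π^{-1}(V) = {78, 80} ∉ τ ✗.
  V = {[77=79], [78=80]}: π^{-1}(V) = {77, 78, 79, 80} ∈ τ ✓.
Open sets in the quotient: τ_Q = {{}, {[77=79], [78=80]}} (2 elements).


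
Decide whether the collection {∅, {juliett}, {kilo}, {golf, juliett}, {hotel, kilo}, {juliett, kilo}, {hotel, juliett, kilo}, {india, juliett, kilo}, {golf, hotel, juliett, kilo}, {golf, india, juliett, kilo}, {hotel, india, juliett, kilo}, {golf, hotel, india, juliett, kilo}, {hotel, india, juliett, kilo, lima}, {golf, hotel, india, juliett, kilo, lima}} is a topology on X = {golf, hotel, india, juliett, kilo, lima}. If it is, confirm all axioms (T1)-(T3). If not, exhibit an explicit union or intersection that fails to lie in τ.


τ is NOT a topology on X.

Axiom (T1): ∅ ∈ τ? Yes; X ∈ τ? Yes.
Axiom (T2/T3): check pairwise unions and intersections of members of τ.
Counterexample for (T2): {kilo} ∪ {golf, juliett} = {golf, juliett, kilo} ∉ τ. Therefore τ is NOT a topology.


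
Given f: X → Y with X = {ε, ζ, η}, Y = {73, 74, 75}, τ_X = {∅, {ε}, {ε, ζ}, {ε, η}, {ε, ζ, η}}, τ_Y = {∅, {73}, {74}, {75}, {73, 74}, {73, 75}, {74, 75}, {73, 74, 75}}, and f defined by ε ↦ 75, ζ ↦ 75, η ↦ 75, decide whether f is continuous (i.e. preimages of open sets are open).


f IS continuous.

Compute f^{-1}(U) for each U ∈ τ_Y:
  U = ∅: f^{-1}(U) = ∅ ∈ τ_X ✓.
  U = {73}: f^{-1}(U) = ∅ ∈ τ_X ✓.
  U = {74}: f^{-1}(U) = ∅ ∈ τ_X ✓.
  U = {75}: f^{-1}(U) = {ε, ζ, η} ∈ τ_X ✓.
  U = {73, 74}: f^{-1}(U) = ∅ ∈ τ_X ✓.
  U = {73, 75}: f^{-1}(U) = {ε, ζ, η} ∈ τ_X ✓.
  U = {74, 75}: f^{-1}(U) = {ε, ζ, η} ∈ τ_X ✓.
  U = {73, 74, 75}: f^{-1}(U) = {ε, ζ, η} ∈ τ_X ✓.
Every preimage lies in τ_X, so f IS continuous.
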